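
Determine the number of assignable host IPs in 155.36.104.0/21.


Host bits = 32 - 21 = 11
Total addresses = 2^11 = 2048
Usable = total - 2 (network and broadcast)
Usable hosts: 2046


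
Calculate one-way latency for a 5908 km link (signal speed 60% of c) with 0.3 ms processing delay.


Speed = 0.6 * 3e5 km/s = 180000 km/s
Propagation delay = 5908 / 180000 = 0.0328 s = 32.8222 ms
Processing delay = 0.3 ms
Total one-way latency = 33.1222 ms


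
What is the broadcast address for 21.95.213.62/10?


Network: 21.64.0.0/10
Host bits = 22
Set all host bits to 1:
Broadcast: 21.127.255.255


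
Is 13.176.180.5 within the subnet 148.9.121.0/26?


Subnet network: 148.9.121.0
Test IP AND mask: 13.176.180.0
No, 13.176.180.5 is not in 148.9.121.0/26


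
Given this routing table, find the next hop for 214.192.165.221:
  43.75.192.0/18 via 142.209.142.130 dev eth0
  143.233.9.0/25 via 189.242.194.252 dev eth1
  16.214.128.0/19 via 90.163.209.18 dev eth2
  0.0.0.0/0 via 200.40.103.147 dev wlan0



Longest prefix match for 214.192.165.221:
  /18 43.75.192.0: no
  /25 143.233.9.0: no
  /19 16.214.128.0: no
  /0 0.0.0.0: MATCH
Selected: next-hop 200.40.103.147 via wlan0 (matched /0)


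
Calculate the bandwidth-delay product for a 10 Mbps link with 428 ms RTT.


BDP = bandwidth * RTT
= 10 Mbps * 428 ms
= 10 * 1e6 * 428 / 1000 bits
= 4280000 bits
= 535000 bytes
= 522.4609 KB
BDP = 4280000 bits (535000 bytes)


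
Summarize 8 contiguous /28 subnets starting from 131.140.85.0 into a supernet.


Original prefix: /28
Number of subnets: 8 = 2^3
New prefix = 28 - 3 = 25
Supernet: 131.140.85.0/25


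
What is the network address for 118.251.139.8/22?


IP:   01110110.11111011.10001011.00001000
Mask: 11111111.11111111.11111100.00000000
AND operation:
Net:  01110110.11111011.10001000.00000000
Network: 118.251.136.0/22


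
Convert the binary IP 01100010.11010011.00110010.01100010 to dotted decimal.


01100010 = 98
11010011 = 211
00110010 = 50
01100010 = 98
IP: 98.211.50.98


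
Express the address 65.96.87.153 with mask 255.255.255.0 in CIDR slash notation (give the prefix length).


Binary: 11111111.11111111.11111111.00000000
Count leading 1s
Prefix: /24


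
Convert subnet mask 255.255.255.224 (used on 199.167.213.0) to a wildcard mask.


Subnet mask: 255.255.255.224
Wildcard = 255.255.255.255 - subnet mask
255 - 255 = 0
255 - 255 = 0
255 - 255 = 0
255 - 224 = 31
Wildcard: 0.0.0.31


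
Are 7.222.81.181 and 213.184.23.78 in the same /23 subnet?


Mask: 255.255.254.0
7.222.81.181 AND mask = 7.222.80.0
213.184.23.78 AND mask = 213.184.22.0
No, different subnets (7.222.80.0 vs 213.184.22.0)


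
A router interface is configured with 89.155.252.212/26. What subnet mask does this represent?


/26 means 26 network bits, 6 host bits
Binary: 11111111111111111111111111000000
Mask: 255.255.255.192


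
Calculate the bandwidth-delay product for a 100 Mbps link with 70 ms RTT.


BDP = bandwidth * RTT
= 100 Mbps * 70 ms
= 100 * 1e6 * 70 / 1000 bits
= 7000000 bits
= 875000 bytes
= 854.4922 KB
BDP = 7000000 bits (875000 bytes)


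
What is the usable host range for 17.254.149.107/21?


Network: 17.254.144.0
Broadcast: 17.254.151.255
First usable = network + 1
Last usable = broadcast - 1
Range: 17.254.144.1 to 17.254.151.254


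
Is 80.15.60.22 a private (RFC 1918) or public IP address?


RFC 1918 private ranges:
  10.0.0.0/8 (10.0.0.0 - 10.255.255.255)
  172.16.0.0/12 (172.16.0.0 - 172.31.255.255)
  192.168.0.0/16 (192.168.0.0 - 192.168.255.255)
Public (not in any RFC 1918 range)


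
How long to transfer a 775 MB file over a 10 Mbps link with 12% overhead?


Effective throughput = 10 * (1 - 12/100) = 8.8 Mbps
File size in Mb = 775 * 8 = 6200 Mb
Time = 6200 / 8.8
Time = 704.5455 seconds


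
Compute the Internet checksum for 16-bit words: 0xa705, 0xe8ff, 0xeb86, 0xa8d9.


Sum all words (with carry folding):
+ 0xa705 = 0xa705
+ 0xe8ff = 0x9005
+ 0xeb86 = 0x7b8c
+ 0xa8d9 = 0x2466
One's complement: ~0x2466
Checksum = 0xdb99


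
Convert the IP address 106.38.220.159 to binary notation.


106 = 01101010
38 = 00100110
220 = 11011100
159 = 10011111
Binary: 01101010.00100110.11011100.10011111


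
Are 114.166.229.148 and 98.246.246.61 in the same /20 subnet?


Mask: 255.255.240.0
114.166.229.148 AND mask = 114.166.224.0
98.246.246.61 AND mask = 98.246.240.0
No, different subnets (114.166.224.0 vs 98.246.240.0)


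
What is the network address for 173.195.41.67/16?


IP:   10101101.11000011.00101001.01000011
Mask: 11111111.11111111.00000000.00000000
AND operation:
Net:  10101101.11000011.00000000.00000000
Network: 173.195.0.0/16


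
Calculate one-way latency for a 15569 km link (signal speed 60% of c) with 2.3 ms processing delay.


Speed = 0.6 * 3e5 km/s = 180000 km/s
Propagation delay = 15569 / 180000 = 0.0865 s = 86.4944 ms
Processing delay = 2.3 ms
Total one-way latency = 88.7944 ms


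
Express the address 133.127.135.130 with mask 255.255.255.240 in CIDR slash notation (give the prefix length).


Binary: 11111111.11111111.11111111.11110000
Count leading 1s
Prefix: /28


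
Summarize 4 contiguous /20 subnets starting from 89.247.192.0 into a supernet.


Original prefix: /20
Number of subnets: 4 = 2^2
New prefix = 20 - 2 = 18
Supernet: 89.247.192.0/18


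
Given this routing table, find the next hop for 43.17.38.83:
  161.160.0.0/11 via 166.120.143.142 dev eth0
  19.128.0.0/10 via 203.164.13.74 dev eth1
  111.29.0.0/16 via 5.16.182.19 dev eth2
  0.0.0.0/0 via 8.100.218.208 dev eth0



Longest prefix match for 43.17.38.83:
  /11 161.160.0.0: no
  /10 19.128.0.0: no
  /16 111.29.0.0: no
  /0 0.0.0.0: MATCH
Selected: next-hop 8.100.218.208 via eth0 (matched /0)


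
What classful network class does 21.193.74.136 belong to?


First octet: 21
Binary: 00010101
0xxxxxxx -> Class A (1-126)
Class A, default mask 255.0.0.0 (/8)


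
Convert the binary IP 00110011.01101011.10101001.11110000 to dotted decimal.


00110011 = 51
01101011 = 107
10101001 = 169
11110000 = 240
IP: 51.107.169.240


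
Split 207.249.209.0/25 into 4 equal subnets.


New prefix = 25 + 2 = 27
Each subnet has 32 addresses
  207.249.209.0/27
  207.249.209.32/27
  207.249.209.64/27
  207.249.209.96/27
Subnets: 207.249.209.0/27, 207.249.209.32/27, 207.249.209.64/27, 207.249.209.96/27


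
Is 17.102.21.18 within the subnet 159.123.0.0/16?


Subnet network: 159.123.0.0
Test IP AND mask: 17.102.0.0
No, 17.102.21.18 is not in 159.123.0.0/16


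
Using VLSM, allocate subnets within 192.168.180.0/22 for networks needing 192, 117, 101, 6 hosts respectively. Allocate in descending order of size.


192 hosts -> /24 (254 usable): 192.168.180.0/24
117 hosts -> /25 (126 usable): 192.168.181.0/25
101 hosts -> /25 (126 usable): 192.168.181.128/25
6 hosts -> /29 (6 usable): 192.168.182.0/29
Allocation: 192.168.180.0/24 (192 hosts, 254 usable); 192.168.181.0/25 (117 hosts, 126 usable); 192.168.181.128/25 (101 hosts, 126 usable); 192.168.182.0/29 (6 hosts, 6 usable)


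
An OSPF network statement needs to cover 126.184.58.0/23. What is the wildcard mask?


Subnet mask: 255.255.254.0
Wildcard = 255.255.255.255 - subnet mask
255 - 255 = 0
255 - 255 = 0
255 - 254 = 1
255 - 0 = 255
Wildcard: 0.0.1.255


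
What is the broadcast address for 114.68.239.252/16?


Network: 114.68.0.0/16
Host bits = 16
Set all host bits to 1:
Broadcast: 114.68.255.255


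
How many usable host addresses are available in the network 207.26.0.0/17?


Host bits = 32 - 17 = 15
Total addresses = 2^15 = 32768
Usable = total - 2 (network and broadcast)
Usable hosts: 32766


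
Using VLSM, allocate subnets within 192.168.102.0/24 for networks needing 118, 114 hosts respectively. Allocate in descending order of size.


118 hosts -> /25 (126 usable): 192.168.102.0/25
114 hosts -> /25 (126 usable): 192.168.102.128/25
Allocation: 192.168.102.0/25 (118 hosts, 126 usable); 192.168.102.128/25 (114 hosts, 126 usable)


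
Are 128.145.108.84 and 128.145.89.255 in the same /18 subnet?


Mask: 255.255.192.0
128.145.108.84 AND mask = 128.145.64.0
128.145.89.255 AND mask = 128.145.64.0
Yes, same subnet (128.145.64.0)


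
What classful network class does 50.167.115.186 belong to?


First octet: 50
Binary: 00110010
0xxxxxxx -> Class A (1-126)
Class A, default mask 255.0.0.0 (/8)


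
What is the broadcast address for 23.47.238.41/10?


Network: 23.0.0.0/10
Host bits = 22
Set all host bits to 1:
Broadcast: 23.63.255.255


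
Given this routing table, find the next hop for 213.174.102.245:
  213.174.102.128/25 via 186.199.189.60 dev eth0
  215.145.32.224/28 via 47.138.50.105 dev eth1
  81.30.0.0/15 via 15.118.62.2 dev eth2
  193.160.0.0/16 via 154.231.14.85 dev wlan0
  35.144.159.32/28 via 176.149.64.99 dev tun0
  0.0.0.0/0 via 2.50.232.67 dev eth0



Longest prefix match for 213.174.102.245:
  /25 213.174.102.128: MATCH
  /28 215.145.32.224: no
  /15 81.30.0.0: no
  /16 193.160.0.0: no
  /28 35.144.159.32: no
  /0 0.0.0.0: MATCH
Selected: next-hop 186.199.189.60 via eth0 (matched /25)


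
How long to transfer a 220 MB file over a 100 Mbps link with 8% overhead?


Effective throughput = 100 * (1 - 8/100) = 92 Mbps
File size in Mb = 220 * 8 = 1760 Mb
Time = 1760 / 92
Time = 19.1304 seconds


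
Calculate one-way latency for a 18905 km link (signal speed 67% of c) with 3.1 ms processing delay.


Speed = 0.67 * 3e5 km/s = 201000 km/s
Propagation delay = 18905 / 201000 = 0.0941 s = 94.0547 ms
Processing delay = 3.1 ms
Total one-way latency = 97.1547 ms


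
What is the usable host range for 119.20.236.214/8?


Network: 119.0.0.0
Broadcast: 119.255.255.255
First usable = network + 1
Last usable = broadcast - 1
Range: 119.0.0.1 to 119.255.255.254


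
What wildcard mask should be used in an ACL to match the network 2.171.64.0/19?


Subnet mask: 255.255.224.0
Wildcard = 255.255.255.255 - subnet mask
255 - 255 = 0
255 - 255 = 0
255 - 224 = 31
255 - 0 = 255
Wildcard: 0.0.31.255


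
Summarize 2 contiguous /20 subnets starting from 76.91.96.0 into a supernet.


Original prefix: /20
Number of subnets: 2 = 2^1
New prefix = 20 - 1 = 19
Supernet: 76.91.96.0/19


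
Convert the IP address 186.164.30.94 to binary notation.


186 = 10111010
164 = 10100100
30 = 00011110
94 = 01011110
Binary: 10111010.10100100.00011110.01011110


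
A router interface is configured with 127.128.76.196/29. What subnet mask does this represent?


/29 means 29 network bits, 3 host bits
Binary: 11111111111111111111111111111000
Mask: 255.255.255.248


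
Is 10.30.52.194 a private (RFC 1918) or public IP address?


RFC 1918 private ranges:
  10.0.0.0/8 (10.0.0.0 - 10.255.255.255)
  172.16.0.0/12 (172.16.0.0 - 172.31.255.255)
  192.168.0.0/16 (192.168.0.0 - 192.168.255.255)
Private (in 10.0.0.0/8)


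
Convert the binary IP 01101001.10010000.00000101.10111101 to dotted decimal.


01101001 = 105
10010000 = 144
00000101 = 5
10111101 = 189
IP: 105.144.5.189


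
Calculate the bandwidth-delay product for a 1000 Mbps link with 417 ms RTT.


BDP = bandwidth * RTT
= 1000 Mbps * 417 ms
= 1000 * 1e6 * 417 / 1000 bits
= 417000000 bits
= 52125000 bytes
= 50903.3203 KB
BDP = 417000000 bits (52125000 bytes)


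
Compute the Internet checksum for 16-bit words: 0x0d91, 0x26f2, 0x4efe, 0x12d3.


Sum all words (with carry folding):
+ 0x0d91 = 0x0d91
+ 0x26f2 = 0x3483
+ 0x4efe = 0x8381
+ 0x12d3 = 0x9654
One's complement: ~0x9654
Checksum = 0x69ab


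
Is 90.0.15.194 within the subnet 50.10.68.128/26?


Subnet network: 50.10.68.128
Test IP AND mask: 90.0.15.192
No, 90.0.15.194 is not in 50.10.68.128/26


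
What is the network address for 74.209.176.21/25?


IP:   01001010.11010001.10110000.00010101
Mask: 11111111.11111111.11111111.10000000
AND operation:
Net:  01001010.11010001.10110000.00000000
Network: 74.209.176.0/25


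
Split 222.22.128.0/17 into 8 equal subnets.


New prefix = 17 + 3 = 20
Each subnet has 4096 addresses
  222.22.128.0/20
  222.22.144.0/20
  222.22.160.0/20
  222.22.176.0/20
  222.22.192.0/20
  222.22.208.0/20
  222.22.224.0/20
  222.22.240.0/20
Subnets: 222.22.128.0/20, 222.22.144.0/20, 222.22.160.0/20, 222.22.176.0/20, 222.22.192.0/20, 222.22.208.0/20, 222.22.224.0/20, 222.22.240.0/20


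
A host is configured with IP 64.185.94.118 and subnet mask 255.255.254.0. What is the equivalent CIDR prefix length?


Binary: 11111111.11111111.11111110.00000000
Count leading 1s
Prefix: /23


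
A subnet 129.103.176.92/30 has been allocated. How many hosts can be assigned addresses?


Host bits = 32 - 30 = 2
Total addresses = 2^2 = 4
Usable = total - 2 (network and broadcast)
Usable hosts: 2


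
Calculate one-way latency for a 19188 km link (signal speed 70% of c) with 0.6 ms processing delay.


Speed = 0.7 * 3e5 km/s = 210000 km/s
Propagation delay = 19188 / 210000 = 0.0914 s = 91.3714 ms
Processing delay = 0.6 ms
Total one-way latency = 91.9714 ms


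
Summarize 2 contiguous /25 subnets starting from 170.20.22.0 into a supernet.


Original prefix: /25
Number of subnets: 2 = 2^1
New prefix = 25 - 1 = 24
Supernet: 170.20.22.0/24


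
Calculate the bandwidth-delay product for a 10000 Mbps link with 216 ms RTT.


BDP = bandwidth * RTT
= 10000 Mbps * 216 ms
= 10000 * 1e6 * 216 / 1000 bits
= 2160000000 bits
= 270000000 bytes
= 263671.875 KB
BDP = 2160000000 bits (270000000 bytes)


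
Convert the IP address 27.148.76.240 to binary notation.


27 = 00011011
148 = 10010100
76 = 01001100
240 = 11110000
Binary: 00011011.10010100.01001100.11110000


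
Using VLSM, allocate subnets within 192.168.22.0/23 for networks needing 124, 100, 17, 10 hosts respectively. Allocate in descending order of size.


124 hosts -> /25 (126 usable): 192.168.22.0/25
100 hosts -> /25 (126 usable): 192.168.22.128/25
17 hosts -> /27 (30 usable): 192.168.23.0/27
10 hosts -> /28 (14 usable): 192.168.23.32/28
Allocation: 192.168.22.0/25 (124 hosts, 126 usable); 192.168.22.128/25 (100 hosts, 126 usable); 192.168.23.0/27 (17 hosts, 30 usable); 192.168.23.32/28 (10 hosts, 14 usable)


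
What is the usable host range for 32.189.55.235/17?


Network: 32.189.0.0
Broadcast: 32.189.127.255
First usable = network + 1
Last usable = broadcast - 1
Range: 32.189.0.1 to 32.189.127.254


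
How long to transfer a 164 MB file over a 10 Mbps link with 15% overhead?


Effective throughput = 10 * (1 - 15/100) = 8.5 Mbps
File size in Mb = 164 * 8 = 1312 Mb
Time = 1312 / 8.5
Time = 154.3529 seconds


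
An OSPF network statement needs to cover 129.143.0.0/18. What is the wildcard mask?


Subnet mask: 255.255.192.0
Wildcard = 255.255.255.255 - subnet mask
255 - 255 = 0
255 - 255 = 0
255 - 192 = 63
255 - 0 = 255
Wildcard: 0.0.63.255


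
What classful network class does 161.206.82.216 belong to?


First octet: 161
Binary: 10100001
10xxxxxx -> Class B (128-191)
Class B, default mask 255.255.0.0 (/16)


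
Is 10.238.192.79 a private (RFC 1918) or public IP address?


RFC 1918 private ranges:
  10.0.0.0/8 (10.0.0.0 - 10.255.255.255)
  172.16.0.0/12 (172.16.0.0 - 172.31.255.255)
  192.168.0.0/16 (192.168.0.0 - 192.168.255.255)
Private (in 10.0.0.0/8)


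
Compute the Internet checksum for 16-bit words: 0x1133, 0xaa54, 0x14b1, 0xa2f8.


Sum all words (with carry folding):
+ 0x1133 = 0x1133
+ 0xaa54 = 0xbb87
+ 0x14b1 = 0xd038
+ 0xa2f8 = 0x7331
One's complement: ~0x7331
Checksum = 0x8cce


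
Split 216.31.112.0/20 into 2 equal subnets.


New prefix = 20 + 1 = 21
Each subnet has 2048 addresses
  216.31.112.0/21
  216.31.120.0/21
Subnets: 216.31.112.0/21, 216.31.120.0/21


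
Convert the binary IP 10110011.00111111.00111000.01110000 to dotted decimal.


10110011 = 179
00111111 = 63
00111000 = 56
01110000 = 112
IP: 179.63.56.112


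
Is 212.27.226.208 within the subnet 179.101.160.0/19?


Subnet network: 179.101.160.0
Test IP AND mask: 212.27.224.0
No, 212.27.226.208 is not in 179.101.160.0/19


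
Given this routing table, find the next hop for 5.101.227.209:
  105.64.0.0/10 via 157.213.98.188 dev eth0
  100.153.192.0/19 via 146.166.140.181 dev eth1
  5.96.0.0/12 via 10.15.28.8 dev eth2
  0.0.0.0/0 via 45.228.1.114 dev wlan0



Longest prefix match for 5.101.227.209:
  /10 105.64.0.0: no
  /19 100.153.192.0: no
  /12 5.96.0.0: MATCH
  /0 0.0.0.0: MATCH
Selected: next-hop 10.15.28.8 via eth2 (matched /12)


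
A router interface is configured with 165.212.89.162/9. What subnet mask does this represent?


/9 means 9 network bits, 23 host bits
Binary: 11111111100000000000000000000000
Mask: 255.128.0.0


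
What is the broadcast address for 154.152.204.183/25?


Network: 154.152.204.128/25
Host bits = 7
Set all host bits to 1:
Broadcast: 154.152.204.255


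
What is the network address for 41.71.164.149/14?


IP:   00101001.01000111.10100100.10010101
Mask: 11111111.11111100.00000000.00000000
AND operation:
Net:  00101001.01000100.00000000.00000000
Network: 41.68.0.0/14


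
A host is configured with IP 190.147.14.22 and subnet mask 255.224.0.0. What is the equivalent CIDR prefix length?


Binary: 11111111.11100000.00000000.00000000
Count leading 1s
Prefix: /11


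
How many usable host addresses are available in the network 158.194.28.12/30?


Host bits = 32 - 30 = 2
Total addresses = 2^2 = 4
Usable = total - 2 (network and broadcast)
Usable hosts: 2


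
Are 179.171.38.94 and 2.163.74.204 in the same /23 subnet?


Mask: 255.255.254.0
179.171.38.94 AND mask = 179.171.38.0
2.163.74.204 AND mask = 2.163.74.0
No, different subnets (179.171.38.0 vs 2.163.74.0)


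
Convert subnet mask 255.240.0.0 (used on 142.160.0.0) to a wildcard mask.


Subnet mask: 255.240.0.0
Wildcard = 255.255.255.255 - subnet mask
255 - 255 = 0
255 - 240 = 15
255 - 0 = 255
255 - 0 = 255
Wildcard: 0.15.255.255


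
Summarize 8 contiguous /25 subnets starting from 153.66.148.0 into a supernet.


Original prefix: /25
Number of subnets: 8 = 2^3
New prefix = 25 - 3 = 22
Supernet: 153.66.148.0/22


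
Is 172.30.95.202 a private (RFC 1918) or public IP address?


RFC 1918 private ranges:
  10.0.0.0/8 (10.0.0.0 - 10.255.255.255)
  172.16.0.0/12 (172.16.0.0 - 172.31.255.255)
  192.168.0.0/16 (192.168.0.0 - 192.168.255.255)
Private (in 172.16.0.0/12)


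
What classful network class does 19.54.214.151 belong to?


First octet: 19
Binary: 00010011
0xxxxxxx -> Class A (1-126)
Class A, default mask 255.0.0.0 (/8)


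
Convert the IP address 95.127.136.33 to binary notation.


95 = 01011111
127 = 01111111
136 = 10001000
33 = 00100001
Binary: 01011111.01111111.10001000.00100001


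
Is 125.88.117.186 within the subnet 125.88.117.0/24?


Subnet network: 125.88.117.0
Test IP AND mask: 125.88.117.0
Yes, 125.88.117.186 is in 125.88.117.0/24


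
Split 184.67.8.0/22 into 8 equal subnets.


New prefix = 22 + 3 = 25
Each subnet has 128 addresses
  184.67.8.0/25
  184.67.8.128/25
  184.67.9.0/25
  184.67.9.128/25
  184.67.10.0/25
  184.67.10.128/25
  184.67.11.0/25
  184.67.11.128/25
Subnets: 184.67.8.0/25, 184.67.8.128/25, 184.67.9.0/25, 184.67.9.128/25, 184.67.10.0/25, 184.67.10.128/25, 184.67.11.0/25, 184.67.11.128/25


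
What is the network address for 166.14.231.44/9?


IP:   10100110.00001110.11100111.00101100
Mask: 11111111.10000000.00000000.00000000
AND operation:
Net:  10100110.00000000.00000000.00000000
Network: 166.0.0.0/9


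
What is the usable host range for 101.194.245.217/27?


Network: 101.194.245.192
Broadcast: 101.194.245.223
First usable = network + 1
Last usable = broadcast - 1
Range: 101.194.245.193 to 101.194.245.222


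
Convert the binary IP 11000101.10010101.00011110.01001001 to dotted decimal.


11000101 = 197
10010101 = 149
00011110 = 30
01001001 = 73
IP: 197.149.30.73


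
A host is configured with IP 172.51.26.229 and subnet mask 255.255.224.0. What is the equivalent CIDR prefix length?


Binary: 11111111.11111111.11100000.00000000
Count leading 1s
Prefix: /19


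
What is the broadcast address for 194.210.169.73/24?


Network: 194.210.169.0/24
Host bits = 8
Set all host bits to 1:
Broadcast: 194.210.169.255


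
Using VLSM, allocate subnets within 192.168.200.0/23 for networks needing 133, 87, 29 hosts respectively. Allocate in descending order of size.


133 hosts -> /24 (254 usable): 192.168.200.0/24
87 hosts -> /25 (126 usable): 192.168.201.0/25
29 hosts -> /27 (30 usable): 192.168.201.128/27
Allocation: 192.168.200.0/24 (133 hosts, 254 usable); 192.168.201.0/25 (87 hosts, 126 usable); 192.168.201.128/27 (29 hosts, 30 usable)


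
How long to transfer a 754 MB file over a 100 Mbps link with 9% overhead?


Effective throughput = 100 * (1 - 9/100) = 91 Mbps
File size in Mb = 754 * 8 = 6032 Mb
Time = 6032 / 91
Time = 66.2857 seconds


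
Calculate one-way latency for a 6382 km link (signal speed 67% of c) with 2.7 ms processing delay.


Speed = 0.67 * 3e5 km/s = 201000 km/s
Propagation delay = 6382 / 201000 = 0.0318 s = 31.7512 ms
Processing delay = 2.7 ms
Total one-way latency = 34.4512 ms


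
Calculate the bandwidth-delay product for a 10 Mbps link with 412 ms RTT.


BDP = bandwidth * RTT
= 10 Mbps * 412 ms
= 10 * 1e6 * 412 / 1000 bits
= 4120000 bits
= 515000 bytes
= 502.9297 KB
BDP = 4120000 bits (515000 bytes)


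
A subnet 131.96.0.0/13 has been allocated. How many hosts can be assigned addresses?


Host bits = 32 - 13 = 19
Total addresses = 2^19 = 524288
Usable = total - 2 (network and broadcast)
Usable hosts: 524286


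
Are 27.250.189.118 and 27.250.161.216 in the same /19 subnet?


Mask: 255.255.224.0
27.250.189.118 AND mask = 27.250.160.0
27.250.161.216 AND mask = 27.250.160.0
Yes, same subnet (27.250.160.0)


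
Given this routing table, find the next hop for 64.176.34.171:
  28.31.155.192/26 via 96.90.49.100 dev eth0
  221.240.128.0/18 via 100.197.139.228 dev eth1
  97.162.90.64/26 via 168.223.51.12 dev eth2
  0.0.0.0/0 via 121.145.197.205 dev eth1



Longest prefix match for 64.176.34.171:
  /26 28.31.155.192: no
  /18 221.240.128.0: no
  /26 97.162.90.64: no
  /0 0.0.0.0: MATCH
Selected: next-hop 121.145.197.205 via eth1 (matched /0)


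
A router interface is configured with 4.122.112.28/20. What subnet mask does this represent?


/20 means 20 network bits, 12 host bits
Binary: 11111111111111111111000000000000
Mask: 255.255.240.0


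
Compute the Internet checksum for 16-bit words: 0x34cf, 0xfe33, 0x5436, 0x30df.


Sum all words (with carry folding):
+ 0x34cf = 0x34cf
+ 0xfe33 = 0x3303
+ 0x5436 = 0x8739
+ 0x30df = 0xb818
One's complement: ~0xb818
Checksum = 0x47e7


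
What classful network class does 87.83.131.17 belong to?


First octet: 87
Binary: 01010111
0xxxxxxx -> Class A (1-126)
Class A, default mask 255.0.0.0 (/8)


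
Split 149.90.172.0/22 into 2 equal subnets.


New prefix = 22 + 1 = 23
Each subnet has 512 addresses
  149.90.172.0/23
  149.90.174.0/23
Subnets: 149.90.172.0/23, 149.90.174.0/23


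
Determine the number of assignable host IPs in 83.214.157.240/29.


Host bits = 32 - 29 = 3
Total addresses = 2^3 = 8
Usable = total - 2 (network and broadcast)
Usable hosts: 6


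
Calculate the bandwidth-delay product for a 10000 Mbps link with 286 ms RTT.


BDP = bandwidth * RTT
= 10000 Mbps * 286 ms
= 10000 * 1e6 * 286 / 1000 bits
= 2860000000 bits
= 357500000 bytes
= 349121.0938 KB
BDP = 2860000000 bits (357500000 bytes)


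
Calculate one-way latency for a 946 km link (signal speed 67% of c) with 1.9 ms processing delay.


Speed = 0.67 * 3e5 km/s = 201000 km/s
Propagation delay = 946 / 201000 = 0.0047 s = 4.7065 ms
Processing delay = 1.9 ms
Total one-way latency = 6.6065 ms


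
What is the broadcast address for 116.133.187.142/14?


Network: 116.132.0.0/14
Host bits = 18
Set all host bits to 1:
Broadcast: 116.135.255.255


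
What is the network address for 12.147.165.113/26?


IP:   00001100.10010011.10100101.01110001
Mask: 11111111.11111111.11111111.11000000
AND operation:
Net:  00001100.10010011.10100101.01000000
Network: 12.147.165.64/26


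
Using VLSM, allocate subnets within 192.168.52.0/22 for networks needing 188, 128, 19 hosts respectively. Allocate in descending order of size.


188 hosts -> /24 (254 usable): 192.168.52.0/24
128 hosts -> /24 (254 usable): 192.168.53.0/24
19 hosts -> /27 (30 usable): 192.168.54.0/27
Allocation: 192.168.52.0/24 (188 hosts, 254 usable); 192.168.53.0/24 (128 hosts, 254 usable); 192.168.54.0/27 (19 hosts, 30 usable)


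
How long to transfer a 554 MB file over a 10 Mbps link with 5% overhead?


Effective throughput = 10 * (1 - 5/100) = 9.5 Mbps
File size in Mb = 554 * 8 = 4432 Mb
Time = 4432 / 9.5
Time = 466.5263 seconds


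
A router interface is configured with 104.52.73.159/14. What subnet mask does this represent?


/14 means 14 network bits, 18 host bits
Binary: 11111111111111000000000000000000
Mask: 255.252.0.0


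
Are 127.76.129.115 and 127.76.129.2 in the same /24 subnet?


Mask: 255.255.255.0
127.76.129.115 AND mask = 127.76.129.0
127.76.129.2 AND mask = 127.76.129.0
Yes, same subnet (127.76.129.0)


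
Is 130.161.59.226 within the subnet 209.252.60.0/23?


Subnet network: 209.252.60.0
Test IP AND mask: 130.161.58.0
No, 130.161.59.226 is not in 209.252.60.0/23


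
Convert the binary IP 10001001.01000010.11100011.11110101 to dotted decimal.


10001001 = 137
01000010 = 66
11100011 = 227
11110101 = 245
IP: 137.66.227.245


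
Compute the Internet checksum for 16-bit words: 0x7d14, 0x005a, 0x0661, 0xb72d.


Sum all words (with carry folding):
+ 0x7d14 = 0x7d14
+ 0x005a = 0x7d6e
+ 0x0661 = 0x83cf
+ 0xb72d = 0x3afd
One's complement: ~0x3afd
Checksum = 0xc502


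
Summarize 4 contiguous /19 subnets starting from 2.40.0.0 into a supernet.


Original prefix: /19
Number of subnets: 4 = 2^2
New prefix = 19 - 2 = 17
Supernet: 2.40.0.0/17


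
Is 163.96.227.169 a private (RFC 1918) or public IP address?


RFC 1918 private ranges:
  10.0.0.0/8 (10.0.0.0 - 10.255.255.255)
  172.16.0.0/12 (172.16.0.0 - 172.31.255.255)
  192.168.0.0/16 (192.168.0.0 - 192.168.255.255)
Public (not in any RFC 1918 range)


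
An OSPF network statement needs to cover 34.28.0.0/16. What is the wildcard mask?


Subnet mask: 255.255.0.0
Wildcard = 255.255.255.255 - subnet mask
255 - 255 = 0
255 - 255 = 0
255 - 0 = 255
255 - 0 = 255
Wildcard: 0.0.255.255


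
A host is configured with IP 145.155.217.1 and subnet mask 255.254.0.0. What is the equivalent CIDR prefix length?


Binary: 11111111.11111110.00000000.00000000
Count leading 1s
Prefix: /15


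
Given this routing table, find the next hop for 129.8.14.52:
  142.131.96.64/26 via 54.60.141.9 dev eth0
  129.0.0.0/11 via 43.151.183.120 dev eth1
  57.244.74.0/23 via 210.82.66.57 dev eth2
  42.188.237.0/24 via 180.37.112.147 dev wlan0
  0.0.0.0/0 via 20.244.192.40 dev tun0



Longest prefix match for 129.8.14.52:
  /26 142.131.96.64: no
  /11 129.0.0.0: MATCH
  /23 57.244.74.0: no
  /24 42.188.237.0: no
  /0 0.0.0.0: MATCH
Selected: next-hop 43.151.183.120 via eth1 (matched /11)


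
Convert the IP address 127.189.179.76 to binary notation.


127 = 01111111
189 = 10111101
179 = 10110011
76 = 01001100
Binary: 01111111.10111101.10110011.01001100


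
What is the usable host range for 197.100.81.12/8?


Network: 197.0.0.0
Broadcast: 197.255.255.255
First usable = network + 1
Last usable = broadcast - 1
Range: 197.0.0.1 to 197.255.255.254


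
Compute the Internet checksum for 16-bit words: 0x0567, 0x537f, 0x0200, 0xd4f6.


Sum all words (with carry folding):
+ 0x0567 = 0x0567
+ 0x537f = 0x58e6
+ 0x0200 = 0x5ae6
+ 0xd4f6 = 0x2fdd
One's complement: ~0x2fdd
Checksum = 0xd022


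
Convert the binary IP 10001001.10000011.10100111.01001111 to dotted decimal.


10001001 = 137
10000011 = 131
10100111 = 167
01001111 = 79
IP: 137.131.167.79


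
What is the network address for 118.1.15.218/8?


IP:   01110110.00000001.00001111.11011010
Mask: 11111111.00000000.00000000.00000000
AND operation:
Net:  01110110.00000000.00000000.00000000
Network: 118.0.0.0/8


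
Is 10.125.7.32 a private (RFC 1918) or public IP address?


RFC 1918 private ranges:
  10.0.0.0/8 (10.0.0.0 - 10.255.255.255)
  172.16.0.0/12 (172.16.0.0 - 172.31.255.255)
  192.168.0.0/16 (192.168.0.0 - 192.168.255.255)
Private (in 10.0.0.0/8)


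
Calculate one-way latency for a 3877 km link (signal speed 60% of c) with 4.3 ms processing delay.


Speed = 0.6 * 3e5 km/s = 180000 km/s
Propagation delay = 3877 / 180000 = 0.0215 s = 21.5389 ms
Processing delay = 4.3 ms
Total one-way latency = 25.8389 ms


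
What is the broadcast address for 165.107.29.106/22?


Network: 165.107.28.0/22
Host bits = 10
Set all host bits to 1:
Broadcast: 165.107.31.255


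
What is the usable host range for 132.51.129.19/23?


Network: 132.51.128.0
Broadcast: 132.51.129.255
First usable = network + 1
Last usable = broadcast - 1
Range: 132.51.128.1 to 132.51.129.254


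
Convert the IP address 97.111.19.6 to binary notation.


97 = 01100001
111 = 01101111
19 = 00010011
6 = 00000110
Binary: 01100001.01101111.00010011.00000110


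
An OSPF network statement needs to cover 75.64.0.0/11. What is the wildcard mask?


Subnet mask: 255.224.0.0
Wildcard = 255.255.255.255 - subnet mask
255 - 255 = 0
255 - 224 = 31
255 - 0 = 255
255 - 0 = 255
Wildcard: 0.31.255.255


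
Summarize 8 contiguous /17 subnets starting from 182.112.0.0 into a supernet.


Original prefix: /17
Number of subnets: 8 = 2^3
New prefix = 17 - 3 = 14
Supernet: 182.112.0.0/14


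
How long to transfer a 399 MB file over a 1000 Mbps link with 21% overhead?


Effective throughput = 1000 * (1 - 21/100) = 790 Mbps
File size in Mb = 399 * 8 = 3192 Mb
Time = 3192 / 790
Time = 4.0405 seconds


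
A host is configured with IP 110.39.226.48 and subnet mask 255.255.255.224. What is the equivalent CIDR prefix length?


Binary: 11111111.11111111.11111111.11100000
Count leading 1s
Prefix: /27


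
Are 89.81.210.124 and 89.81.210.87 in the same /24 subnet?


Mask: 255.255.255.0
89.81.210.124 AND mask = 89.81.210.0
89.81.210.87 AND mask = 89.81.210.0
Yes, same subnet (89.81.210.0)


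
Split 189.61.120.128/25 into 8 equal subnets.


New prefix = 25 + 3 = 28
Each subnet has 16 addresses
  189.61.120.128/28
  189.61.120.144/28
  189.61.120.160/28
  189.61.120.176/28
  189.61.120.192/28
  189.61.120.208/28
  189.61.120.224/28
  189.61.120.240/28
Subnets: 189.61.120.128/28, 189.61.120.144/28, 189.61.120.160/28, 189.61.120.176/28, 189.61.120.192/28, 189.61.120.208/28, 189.61.120.224/28, 189.61.120.240/28


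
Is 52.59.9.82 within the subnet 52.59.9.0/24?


Subnet network: 52.59.9.0
Test IP AND mask: 52.59.9.0
Yes, 52.59.9.82 is in 52.59.9.0/24


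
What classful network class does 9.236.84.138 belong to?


First octet: 9
Binary: 00001001
0xxxxxxx -> Class A (1-126)
Class A, default mask 255.0.0.0 (/8)


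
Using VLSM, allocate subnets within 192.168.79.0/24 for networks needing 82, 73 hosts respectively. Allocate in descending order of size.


82 hosts -> /25 (126 usable): 192.168.79.0/25
73 hosts -> /25 (126 usable): 192.168.79.128/25
Allocation: 192.168.79.0/25 (82 hosts, 126 usable); 192.168.79.128/25 (73 hosts, 126 usable)


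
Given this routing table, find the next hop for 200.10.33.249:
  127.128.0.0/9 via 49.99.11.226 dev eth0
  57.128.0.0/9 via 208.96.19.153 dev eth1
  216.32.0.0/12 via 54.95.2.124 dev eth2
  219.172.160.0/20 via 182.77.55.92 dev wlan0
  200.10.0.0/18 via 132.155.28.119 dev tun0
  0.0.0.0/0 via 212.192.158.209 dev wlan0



Longest prefix match for 200.10.33.249:
  /9 127.128.0.0: no
  /9 57.128.0.0: no
  /12 216.32.0.0: no
  /20 219.172.160.0: no
  /18 200.10.0.0: MATCH
  /0 0.0.0.0: MATCH
Selected: next-hop 132.155.28.119 via tun0 (matched /18)


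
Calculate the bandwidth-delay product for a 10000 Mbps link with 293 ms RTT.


BDP = bandwidth * RTT
= 10000 Mbps * 293 ms
= 10000 * 1e6 * 293 / 1000 bits
= 2930000000 bits
= 366250000 bytes
= 357666.0156 KB
BDP = 2930000000 bits (366250000 bytes)


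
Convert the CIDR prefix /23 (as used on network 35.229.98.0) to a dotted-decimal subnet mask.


/23 means 23 network bits, 9 host bits
Binary: 11111111111111111111111000000000
Mask: 255.255.254.0


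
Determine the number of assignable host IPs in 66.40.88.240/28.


Host bits = 32 - 28 = 4
Total addresses = 2^4 = 16
Usable = total - 2 (network and broadcast)
Usable hosts: 14


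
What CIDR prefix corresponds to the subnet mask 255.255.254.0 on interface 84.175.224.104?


Binary: 11111111.11111111.11111110.00000000
Count leading 1s
Prefix: /23


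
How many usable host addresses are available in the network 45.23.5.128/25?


Host bits = 32 - 25 = 7
Total addresses = 2^7 = 128
Usable = total - 2 (network and broadcast)
Usable hosts: 126


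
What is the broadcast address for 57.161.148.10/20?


Network: 57.161.144.0/20
Host bits = 12
Set all host bits to 1:
Broadcast: 57.161.159.255


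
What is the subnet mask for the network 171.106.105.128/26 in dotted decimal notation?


/26 means 26 network bits, 6 host bits
Binary: 11111111111111111111111111000000
Mask: 255.255.255.192


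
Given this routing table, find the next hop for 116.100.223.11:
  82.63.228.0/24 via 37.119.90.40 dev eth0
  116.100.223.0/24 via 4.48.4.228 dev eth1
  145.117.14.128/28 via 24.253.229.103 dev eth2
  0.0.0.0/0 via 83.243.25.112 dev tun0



Longest prefix match for 116.100.223.11:
  /24 82.63.228.0: no
  /24 116.100.223.0: MATCH
  /28 145.117.14.128: no
  /0 0.0.0.0: MATCH
Selected: next-hop 4.48.4.228 via eth1 (matched /24)


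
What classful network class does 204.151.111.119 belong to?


First octet: 204
Binary: 11001100
110xxxxx -> Class C (192-223)
Class C, default mask 255.255.255.0 (/24)


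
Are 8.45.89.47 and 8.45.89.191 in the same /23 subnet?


Mask: 255.255.254.0
8.45.89.47 AND mask = 8.45.88.0
8.45.89.191 AND mask = 8.45.88.0
Yes, same subnet (8.45.88.0)


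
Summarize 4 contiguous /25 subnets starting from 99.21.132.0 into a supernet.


Original prefix: /25
Number of subnets: 4 = 2^2
New prefix = 25 - 2 = 23
Supernet: 99.21.132.0/23


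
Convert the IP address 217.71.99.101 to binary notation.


217 = 11011001
71 = 01000111
99 = 01100011
101 = 01100101
Binary: 11011001.01000111.01100011.01100101


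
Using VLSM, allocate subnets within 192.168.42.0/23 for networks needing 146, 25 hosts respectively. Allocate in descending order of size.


146 hosts -> /24 (254 usable): 192.168.42.0/24
25 hosts -> /27 (30 usable): 192.168.43.0/27
Allocation: 192.168.42.0/24 (146 hosts, 254 usable); 192.168.43.0/27 (25 hosts, 30 usable)


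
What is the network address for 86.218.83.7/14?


IP:   01010110.11011010.01010011.00000111
Mask: 11111111.11111100.00000000.00000000
AND operation:
Net:  01010110.11011000.00000000.00000000
Network: 86.216.0.0/14


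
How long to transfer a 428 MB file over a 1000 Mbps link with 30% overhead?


Effective throughput = 1000 * (1 - 30/100) = 700 Mbps
File size in Mb = 428 * 8 = 3424 Mb
Time = 3424 / 700
Time = 4.8914 seconds


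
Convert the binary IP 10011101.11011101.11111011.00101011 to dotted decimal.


10011101 = 157
11011101 = 221
11111011 = 251
00101011 = 43
IP: 157.221.251.43


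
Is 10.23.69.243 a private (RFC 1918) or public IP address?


RFC 1918 private ranges:
  10.0.0.0/8 (10.0.0.0 - 10.255.255.255)
  172.16.0.0/12 (172.16.0.0 - 172.31.255.255)
  192.168.0.0/16 (192.168.0.0 - 192.168.255.255)
Private (in 10.0.0.0/8)


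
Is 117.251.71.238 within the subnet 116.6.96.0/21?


Subnet network: 116.6.96.0
Test IP AND mask: 117.251.64.0
No, 117.251.71.238 is not in 116.6.96.0/21


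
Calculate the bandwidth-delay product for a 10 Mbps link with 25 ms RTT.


BDP = bandwidth * RTT
= 10 Mbps * 25 ms
= 10 * 1e6 * 25 / 1000 bits
= 250000 bits
= 31250 bytes
= 30.5176 KB
BDP = 250000 bits (31250 bytes)


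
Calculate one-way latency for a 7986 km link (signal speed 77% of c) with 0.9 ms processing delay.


Speed = 0.77 * 3e5 km/s = 231000 km/s
Propagation delay = 7986 / 231000 = 0.0346 s = 34.5714 ms
Processing delay = 0.9 ms
Total one-way latency = 35.4714 ms


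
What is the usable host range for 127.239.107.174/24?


Network: 127.239.107.0
Broadcast: 127.239.107.255
First usable = network + 1
Last usable = broadcast - 1
Range: 127.239.107.1 to 127.239.107.254


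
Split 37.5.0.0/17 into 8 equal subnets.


New prefix = 17 + 3 = 20
Each subnet has 4096 addresses
  37.5.0.0/20
  37.5.16.0/20
  37.5.32.0/20
  37.5.48.0/20
  37.5.64.0/20
  37.5.80.0/20
  37.5.96.0/20
  37.5.112.0/20
Subnets: 37.5.0.0/20, 37.5.16.0/20, 37.5.32.0/20, 37.5.48.0/20, 37.5.64.0/20, 37.5.80.0/20, 37.5.96.0/20, 37.5.112.0/20


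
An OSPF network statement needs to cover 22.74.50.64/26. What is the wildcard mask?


Subnet mask: 255.255.255.192
Wildcard = 255.255.255.255 - subnet mask
255 - 255 = 0
255 - 255 = 0
255 - 255 = 0
255 - 192 = 63
Wildcard: 0.0.0.63


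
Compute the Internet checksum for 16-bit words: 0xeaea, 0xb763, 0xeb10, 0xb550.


Sum all words (with carry folding):
+ 0xeaea = 0xeaea
+ 0xb763 = 0xa24e
+ 0xeb10 = 0x8d5f
+ 0xb550 = 0x42b0
One's complement: ~0x42b0
Checksum = 0xbd4f


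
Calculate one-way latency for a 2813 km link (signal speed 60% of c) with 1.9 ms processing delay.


Speed = 0.6 * 3e5 km/s = 180000 km/s
Propagation delay = 2813 / 180000 = 0.0156 s = 15.6278 ms
Processing delay = 1.9 ms
Total one-way latency = 17.5278 ms


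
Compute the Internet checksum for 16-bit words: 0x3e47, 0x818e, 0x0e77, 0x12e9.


Sum all words (with carry folding):
+ 0x3e47 = 0x3e47
+ 0x818e = 0xbfd5
+ 0x0e77 = 0xce4c
+ 0x12e9 = 0xe135
One's complement: ~0xe135
Checksum = 0x1eca


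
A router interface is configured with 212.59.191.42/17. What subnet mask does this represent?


/17 means 17 network bits, 15 host bits
Binary: 11111111111111111000000000000000
Mask: 255.255.128.0


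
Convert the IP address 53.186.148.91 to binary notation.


53 = 00110101
186 = 10111010
148 = 10010100
91 = 01011011
Binary: 00110101.10111010.10010100.01011011


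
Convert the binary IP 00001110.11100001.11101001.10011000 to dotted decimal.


00001110 = 14
11100001 = 225
11101001 = 233
10011000 = 152
IP: 14.225.233.152


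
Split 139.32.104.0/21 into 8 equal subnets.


New prefix = 21 + 3 = 24
Each subnet has 256 addresses
  139.32.104.0/24
  139.32.105.0/24
  139.32.106.0/24
  139.32.107.0/24
  139.32.108.0/24
  139.32.109.0/24
  139.32.110.0/24
  139.32.111.0/24
Subnets: 139.32.104.0/24, 139.32.105.0/24, 139.32.106.0/24, 139.32.107.0/24, 139.32.108.0/24, 139.32.109.0/24, 139.32.110.0/24, 139.32.111.0/24


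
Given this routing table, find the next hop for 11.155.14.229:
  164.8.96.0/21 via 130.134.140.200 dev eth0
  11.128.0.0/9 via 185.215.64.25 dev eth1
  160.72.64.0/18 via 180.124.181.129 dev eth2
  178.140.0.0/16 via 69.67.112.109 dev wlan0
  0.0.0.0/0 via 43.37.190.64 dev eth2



Longest prefix match for 11.155.14.229:
  /21 164.8.96.0: no
  /9 11.128.0.0: MATCH
  /18 160.72.64.0: no
  /16 178.140.0.0: no
  /0 0.0.0.0: MATCH
Selected: next-hop 185.215.64.25 via eth1 (matched /9)


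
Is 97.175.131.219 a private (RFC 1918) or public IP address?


RFC 1918 private ranges:
  10.0.0.0/8 (10.0.0.0 - 10.255.255.255)
  172.16.0.0/12 (172.16.0.0 - 172.31.255.255)
  192.168.0.0/16 (192.168.0.0 - 192.168.255.255)
Public (not in any RFC 1918 range)


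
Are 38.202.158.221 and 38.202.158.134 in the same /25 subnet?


Mask: 255.255.255.128
38.202.158.221 AND mask = 38.202.158.128
38.202.158.134 AND mask = 38.202.158.128
Yes, same subnet (38.202.158.128)
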